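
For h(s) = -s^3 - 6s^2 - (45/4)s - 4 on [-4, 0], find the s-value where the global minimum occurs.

0

Differentiating, h'(s) = -3s^2 - 12s - 45/4; which vanishes at s = -5/2 and s = -3/2.
Evaluating at the critical points and endpoints: h(-4) = 9; h(-5/2) = 9/4; h(-3/2) = 11/4; h(0) = -4.
The minimum over the interval is -4, attained at s = 0.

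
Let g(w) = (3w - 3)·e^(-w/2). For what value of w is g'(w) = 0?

3

Differentiating with the product rule gives g'(w) = (-(3/2)w + 9/2)·e^(-w/2). Since e^(-w/2) > 0, the only critical point is w = 3.
g''(3) has the same sign as -3/2 < 0, so this is a local maximum.
g(3) = (6)·e^(-3/2) ≈ 1.3388.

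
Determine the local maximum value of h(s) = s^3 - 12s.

Critical points: h'(s) = 3s^2 - 12 vanishes at s = -2, 2.
h''(s) = 6s. h''(-2) = -12 < 0 ⇒ local maximum; h''(2) = 12 > 0 ⇒ local minimum.
Thus h has its local maximum at s = -2, with value 16.

16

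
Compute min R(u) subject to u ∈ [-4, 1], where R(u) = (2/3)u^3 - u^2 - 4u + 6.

-110/3

Differentiating, R'(u) = 2u^2 - 2u - 4; whose only zero in [-4, 1] is u = -1.
Compare values at every candidate in [-4, 1]: R(-4) = -110/3; R(-1) = 25/3; R(1) = 5/3.
The minimum over the interval is -110/3, attained at u = -4.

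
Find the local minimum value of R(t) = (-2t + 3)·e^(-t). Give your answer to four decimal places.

-0.1642

Differentiating with the product rule gives R'(t) = (2t - 5)·e^(-t). Since e^(-t) > 0, the only critical point is t = 5/2.
R''(5/2) has the same sign as 2 > 0, so this is a local minimum.
R(5/2) = (-2)·e^(-5/2) ≈ -0.1642.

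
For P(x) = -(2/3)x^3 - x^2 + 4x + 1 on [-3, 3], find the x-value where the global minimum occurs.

3

P'(x) = -2x^2 - 2x + 4, which vanishes at x = -2 and x = 1.
Candidates: P(-3) = -2,  P(-2) = -17/3,  P(1) = 10/3,  P(3) = -14.
So the minimum is P(3) = -14.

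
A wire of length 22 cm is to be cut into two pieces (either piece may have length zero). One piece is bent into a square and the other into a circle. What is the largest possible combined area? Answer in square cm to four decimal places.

Let x be the length used for the square. Square side x/4; circle radius (22−x)/(2π).
A(x) = (x/4)² + π·((22−x)/(2π))² = x²/16 + (22−x)²/(4π) for 0 ≤ x ≤ 22. A'(x) = x/8 − (22−x)/(2π) = 0 gives x = 4·22/(π+4) ≈ 12.3222.
A'' > 0, so the interior critical point is a minimum; the maximum is at an endpoint. A(0) = 38.5155 and A(22) = 30.2500, so the largest area is 38.5155.

38.5155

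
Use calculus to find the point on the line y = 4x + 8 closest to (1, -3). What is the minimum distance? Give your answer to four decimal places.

3.6380

Minimize D(x)^2 = (x - 1)^2 + (4x + 11)^2.
d/dx[D^2] = 2(x - 1) + 2·4·(4x + 11) = 0 ⇒ x = -43/17.
Then y = -36/17 and the distance is √(225/17) ≈ 3.6380.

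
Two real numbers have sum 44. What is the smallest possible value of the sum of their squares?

With a + b = 44, a^2 + b^2 = a^2 + (44 − a)^2.
The derivative 2a − 2(44 − a) = 4a − 88 vanishes at a = 22; second derivative 4 > 0, a minimum.
The minimum is 2·(22)^2 = 968.

968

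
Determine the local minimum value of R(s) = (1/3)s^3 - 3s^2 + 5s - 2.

Critical points: R'(s) = s^2 - 6s + 5 vanishes at s = 1, 5.
Second-derivative test with R''(s) = 2s - 6: R''(1) = -4 < 0 ⇒ local maximum; R''(5) = 4 > 0 ⇒ local minimum.
The local minimum is R(5) = -31/3.

-31/3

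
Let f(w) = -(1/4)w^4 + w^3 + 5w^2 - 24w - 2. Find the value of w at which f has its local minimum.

2

f'(w) = -w^3 + 3w^2 + 10w - 24. Setting f'(w) = 0 gives w ∈ {-3, 2, 4}.
Since f''(w) = -3w^2 + 6w + 10, we get f''(-3) = -35 < 0 ⇒ local maximum; f''(2) = 10 > 0 ⇒ local minimum; f''(4) = -14 < 0 ⇒ local maximum.
The local minimum is f(2) = -26.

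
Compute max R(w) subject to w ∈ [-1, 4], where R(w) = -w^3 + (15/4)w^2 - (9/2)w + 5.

Differentiating, R'(w) = -3w^2 + (15/2)w - 9/2; which vanishes at w = 1 and w = 3/2.
Candidates: R(-1) = 57/4; R(1) = 13/4; R(3/2) = 53/16; R(4) = -17.
Hence the absolute maximum is 57/4 at w = -1.

57/4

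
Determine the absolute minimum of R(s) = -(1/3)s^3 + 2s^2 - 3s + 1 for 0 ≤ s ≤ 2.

-1/3

The derivative is -s^2 + 4s - 3, whose only zero in [0, 2] is s = 1.
Evaluating at the critical points and endpoints: R(0) = 1,  R(1) = -1/3,  R(2) = 1/3.
Hence the absolute minimum is -1/3 at s = 1.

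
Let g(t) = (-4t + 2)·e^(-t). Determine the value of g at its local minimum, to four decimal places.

Differentiating with the product rule gives g'(t) = (4t - 6)·e^(-t). Since e^(-t) > 0, the only critical point is t = 3/2.
g''(3/2) has the same sign as 4 > 0, so this is a local minimum.
g(3/2) = (-4)·e^(-3/2) ≈ -0.8925.

-0.8925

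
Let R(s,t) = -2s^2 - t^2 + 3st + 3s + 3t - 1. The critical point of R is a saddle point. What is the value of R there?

∂R/∂s = -4s + 3t + 3 = 0 and ∂R/∂t = 3s - 2t + 3 = 0, so (s, t) = (-15, -21).
The Hessian has R_{ss} = -4, R_{tt} = -2, R_{st} = 3, giving D = -1 < 0, so the point is a saddle point.
R(-15, -21) = -55.

-55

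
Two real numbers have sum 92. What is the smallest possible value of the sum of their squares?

4232

With a + b = 92, a^2 + b^2 = a^2 + (92 − a)^2.
The derivative 2a − 2(92 − a) = 4a − 184 vanishes at a = 46; second derivative 4 > 0, a minimum.
The minimum is 2·(46)^2 = 4232.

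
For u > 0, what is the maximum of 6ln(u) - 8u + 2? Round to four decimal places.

g'(u) = 6/u − 8 = 0 gives u = 3/4.
g''(u) = -6/u², which is negative for u > 0, so this is a local maximum.
g(3/4) = 6·ln(3/4) - 6 + 2 ≈ -5.7261.

-5.7261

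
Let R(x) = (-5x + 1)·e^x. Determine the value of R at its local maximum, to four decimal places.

R'(x) = (-5)·e^x + (-5x + 1)·1·e^x = (-5x - 4)·e^x. Since e^x > 0, the only critical point is x = -4/5.
R''(-4/5) has the same sign as -5 < 0, so this is a local maximum.
R(-4/5) = (5)·e^(-4/5) ≈ 2.2466.

2.2466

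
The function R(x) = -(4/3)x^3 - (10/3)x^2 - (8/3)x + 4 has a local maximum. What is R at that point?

R'(x) = -4x^2 - (20/3)x - 8/3 = 0 at x = -1, -2/3.
Since R''(x) = -8x - 20/3, we get R''(-1) = 4/3 > 0 ⇒ local minimum; R''(-2/3) = -4/3 < 0 ⇒ local maximum.
So the local maximum value is R(-2/3) = 380/81.

380/81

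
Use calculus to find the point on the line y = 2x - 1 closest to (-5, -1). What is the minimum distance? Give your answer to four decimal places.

4.4721

Minimize D(x)^2 = (x + 5)^2 + (2x)^2.
d/dx[D^2] = 2(x + 5) + 2·2·(2x) = 0 ⇒ x = -1.
Then y = -3 and the distance is √(20) ≈ 4.4721.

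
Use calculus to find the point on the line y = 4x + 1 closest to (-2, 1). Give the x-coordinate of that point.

Minimize D(x)^2 = (x + 2)^2 + (4x)^2.
d/dx[D^2] = 2(x + 2) + 2·4·(4x) = 0 ⇒ x = -2/17.
Then y = 9/17 and the distance is √(64/17) ≈ 1.9403.

-2/17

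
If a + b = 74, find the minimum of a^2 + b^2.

With a + b = 74, a^2 + b^2 = a^2 + (74 − a)^2.
The derivative 2a − 2(74 − a) = 4a − 148 vanishes at a = 37; second derivative 4 > 0, a minimum.
The minimum is 2·(37)^2 = 2738.

2738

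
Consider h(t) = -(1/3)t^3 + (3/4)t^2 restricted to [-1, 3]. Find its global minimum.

The derivative is -t^2 + (3/2)t, which vanishes at t = 0 and t = 3/2.
Compare values at every candidate in [-1, 3]: h(-1) = 13/12; h(0) = 0; h(3/2) = 9/16; h(3) = -9/4.
So the minimum is h(3) = -9/4.

-9/4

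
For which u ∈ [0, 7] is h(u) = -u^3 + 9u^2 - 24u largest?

Differentiating, h'(u) = -3u^2 + 18u - 24; which vanishes at u = 2 and u = 4.
Evaluating at the critical points and endpoints: h(0) = 0, h(2) = -20, h(4) = -16, h(7) = -70.
The maximum over the interval is 0, attained at u = 0.

0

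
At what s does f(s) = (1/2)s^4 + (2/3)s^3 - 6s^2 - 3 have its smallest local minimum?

f'(s) = 2s^3 + 2s^2 - 12s = 0 at s = -3, 0, 2.
Since f''(s) = 6s^2 + 4s - 12, we get f''(-3) = 30 > 0 ⇒ local minimum; f''(0) = -12 < 0 ⇒ local maximum; f''(2) = 20 > 0 ⇒ local minimum.
The smallest local minimum is f(-3) = -69/2.

-3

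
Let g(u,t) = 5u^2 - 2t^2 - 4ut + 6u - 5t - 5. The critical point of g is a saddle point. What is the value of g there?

∂g/∂u = 10u - 4t + 6 = 0 and ∂g/∂t = -4u - 4t - 5 = 0, so (u, t) = (-11/14, -13/28).
The Hessian has g_{uu} = 10, g_{tt} = -4, g_{ut} = -4, giving D = -56 < 0, so the point is a saddle point.
g(-11/14, -13/28) = -347/56.

-347/56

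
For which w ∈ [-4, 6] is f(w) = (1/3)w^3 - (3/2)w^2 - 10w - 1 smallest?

f'(w) = w^2 - 3w - 10, which vanishes at w = -2 and w = 5.
Candidates: f(-4) = -19/3; f(-2) = 31/3; f(5) = -281/6; f(6) = -43.
The minimum over the interval is -281/6, attained at w = 5.

5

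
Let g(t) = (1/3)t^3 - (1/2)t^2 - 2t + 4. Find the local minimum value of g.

Critical points: g'(t) = t^2 - t - 2 vanishes at t = -1, 2.
Second-derivative test with g''(t) = 2t - 1: g''(-1) = -3 < 0 ⇒ local maximum; g''(2) = 3 > 0 ⇒ local minimum.
The local minimum is g(2) = 2/3.

2/3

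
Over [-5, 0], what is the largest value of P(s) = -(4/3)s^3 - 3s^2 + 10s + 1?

The derivative is -4s^2 - 6s + 10, whose only zero in [-5, 0] is s = -5/2.
Evaluating at the critical points and endpoints: P(-5) = 128/3; P(-5/2) = -263/12; P(0) = 1.
So the maximum is P(-5) = 128/3.

128/3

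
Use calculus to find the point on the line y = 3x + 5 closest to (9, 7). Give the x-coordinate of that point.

Minimize D(x)^2 = (x - 9)^2 + (3x - 2)^2.
d/dx[D^2] = 2(x - 9) + 2·3·(3x - 2) = 0 ⇒ x = 3/2.
Then y = 19/2 and the distance is √(125/2) ≈ 7.9057.

3/2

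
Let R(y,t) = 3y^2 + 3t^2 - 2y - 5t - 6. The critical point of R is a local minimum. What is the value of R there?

-101/12

∂R/∂y = 6y - 2 = 0 and ∂R/∂t = 6t - 5 = 0, so (y, t) = (1/3, 5/6).
The Hessian has R_{yy} = 6, R_{tt} = 6, R_{yt} = 0, giving D = 36 > 0 with R_{yy} > 0, so the point is a local minimum.
R(1/3, 5/6) = -101/12.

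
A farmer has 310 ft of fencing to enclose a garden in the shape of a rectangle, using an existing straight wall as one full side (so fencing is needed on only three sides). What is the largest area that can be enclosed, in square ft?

Let the sides perpendicular to the wall have length x and the parallel side y, so 2x + y = 310 and the area is A = xy = x(310 − 2x).
A'(x) = 310 − 4x = 0 gives x = 155/2, and A''(x) = −4 < 0 confirms a maximum.
Then y = 310 − 2·155/2 = 155 and A = 24025/2.

24025/2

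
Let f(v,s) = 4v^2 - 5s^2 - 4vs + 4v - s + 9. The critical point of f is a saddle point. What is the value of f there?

193/24

∂f/∂v = 8v - 4s + 4 = 0 and ∂f/∂s = -4v - 10s - 1 = 0, so (v, s) = (-11/24, 1/12).
The Hessian has f_{vv} = 8, f_{ss} = -10, f_{vs} = -4, giving D = -96 < 0, so the point is a saddle point.
f(-11/24, 1/12) = 193/24.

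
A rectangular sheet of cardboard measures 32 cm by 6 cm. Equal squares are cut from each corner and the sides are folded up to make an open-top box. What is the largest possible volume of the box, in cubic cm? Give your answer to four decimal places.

130.8473

With cut size x, the volume is V(x) = x(32 − 2x)(6 − 2x) for 0 < x < 3.
V'(x) = 12x^2 − 152x + 192. Setting V'(x) = 0 gives x ≈ 1.4230 (the root in (0, 3)).
V''(x) = 24x − 152 is negative there, so this is the maximum; V ≈ 130.8473.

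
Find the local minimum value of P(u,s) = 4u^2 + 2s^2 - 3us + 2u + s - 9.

-225/23

∂P/∂u = 8u - 3s + 2 = 0 and ∂P/∂s = -3u + 4s + 1 = 0, so (u, s) = (-11/23, -14/23).
The Hessian has P_{uu} = 8, P_{ss} = 4, P_{us} = -3, giving D = 23 > 0 with P_{uu} > 0, so the point is a local minimum.
P(-11/23, -14/23) = -225/23.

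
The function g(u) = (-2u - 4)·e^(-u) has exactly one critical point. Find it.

-1

Differentiating with the product rule gives g'(u) = (2u + 2)·e^(-u). Since e^(-u) > 0, the only critical point is u = -1.
g''(-1) has the same sign as 2 > 0, so this is a local minimum.
g(-1) = (-2)·e^(1) ≈ -5.4366.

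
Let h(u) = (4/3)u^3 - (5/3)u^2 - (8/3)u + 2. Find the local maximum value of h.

11/4

h'(u) = 4u^2 - (10/3)u - 8/3 = 0 at u = -1/2, 4/3.
h''(u) = 8u - 10/3. h''(-1/2) = -22/3 < 0 ⇒ local maximum; h''(4/3) = 22/3 > 0 ⇒ local minimum.
The local maximum is h(-1/2) = 11/4.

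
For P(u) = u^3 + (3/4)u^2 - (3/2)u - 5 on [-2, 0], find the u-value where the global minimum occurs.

P'(u) = 3u^2 + (3/2)u - 3/2, whose only zero in [-2, 0] is u = -1.
Evaluating at the critical points and endpoints: P(-2) = -7, P(-1) = -15/4, P(0) = -5.
So the minimum is P(-2) = -7.

-2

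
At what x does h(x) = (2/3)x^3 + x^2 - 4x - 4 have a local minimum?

h'(x) = 2x^2 + 2x - 4. Setting h'(x) = 0 gives x ∈ {-2, 1}.
Since h''(x) = 4x + 2, we get h''(-2) = -6 < 0 ⇒ local maximum; h''(1) = 6 > 0 ⇒ local minimum.
The local minimum is h(1) = -19/3.

1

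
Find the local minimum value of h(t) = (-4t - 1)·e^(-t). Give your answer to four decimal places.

-1.8895

Differentiating with the product rule gives h'(t) = (4t - 3)·e^(-t). Since e^(-t) > 0, the only critical point is t = 3/4.
h''(3/4) has the same sign as 4 > 0, so this is a local minimum.
h(3/4) = (-4)·e^(-3/4) ≈ -1.8895.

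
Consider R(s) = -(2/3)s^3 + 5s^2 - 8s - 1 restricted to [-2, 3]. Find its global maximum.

121/3

R'(s) = -2s^2 + 10s - 8, whose only zero in [-2, 3] is s = 1.
Evaluating at the critical points and endpoints: R(-2) = 121/3, R(1) = -14/3, R(3) = 2.
So the maximum is R(-2) = 121/3.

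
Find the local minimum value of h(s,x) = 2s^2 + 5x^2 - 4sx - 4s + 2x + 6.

∂h/∂s = 4s - 4x - 4 = 0 and ∂h/∂x = -4s + 10x + 2 = 0, so (s, x) = (4/3, 1/3).
The Hessian has h_{ss} = 4, h_{xx} = 10, h_{sx} = -4, giving D = 24 > 0 with h_{ss} > 0, so the point is a local minimum.
h(4/3, 1/3) = 11/3.

11/3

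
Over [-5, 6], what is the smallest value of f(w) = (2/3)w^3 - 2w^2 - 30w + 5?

f'(w) = 2w^2 - 4w - 30, which vanishes at w = -3 and w = 5.
Candidates: f(-5) = 65/3; f(-3) = 59; f(5) = -335/3; f(6) = -103.
The minimum over the interval is -335/3, attained at w = 5.

-335/3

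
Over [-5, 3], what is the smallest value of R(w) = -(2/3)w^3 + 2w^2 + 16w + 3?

-47/3

The derivative is -2w^2 + 4w + 16, whose only zero in [-5, 3] is w = -2.
Evaluating at the critical points and endpoints: R(-5) = 169/3, R(-2) = -47/3, R(3) = 51.
Hence the absolute minimum is -47/3 at w = -2.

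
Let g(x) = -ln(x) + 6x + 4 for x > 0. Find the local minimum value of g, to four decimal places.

6.7918

g'(x) = -1/x + 6 = 0 gives x = 1/6.
g''(x) = 1/x², which is positive for x > 0, so this is a local minimum.
g(1/6) = -1·ln(1/6) + 1 + 4 ≈ 6.7918.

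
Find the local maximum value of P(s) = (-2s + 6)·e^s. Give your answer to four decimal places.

14.7781

P'(s) = (-2)·e^s + (-2s + 6)·1·e^s = (-2s + 4)·e^s. Since e^s > 0, the only critical point is s = 2.
P''(2) has the same sign as -2 < 0, so this is a local maximum.
P(2) = (2)·e^(2) ≈ 14.7781.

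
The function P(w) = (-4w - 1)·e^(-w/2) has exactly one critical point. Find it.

By the product rule, P'(w) = (2w - 7/2)·e^(-w/2). Since e^(-w/2) > 0, the only critical point is w = 7/4.
P''(7/4) has the same sign as 2 > 0, so this is a local minimum.
P(7/4) = (-8)·e^(-7/8) ≈ -3.3349.

7/4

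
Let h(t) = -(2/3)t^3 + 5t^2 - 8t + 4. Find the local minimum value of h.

1/3

h'(t) = -2t^2 + 10t - 8. Setting h'(t) = 0 gives t ∈ {1, 4}.
h''(t) = -4t + 10. h''(1) = 6 > 0 ⇒ local minimum; h''(4) = -6 < 0 ⇒ local maximum.
Thus h has its local minimum at t = 1, with value 1/3.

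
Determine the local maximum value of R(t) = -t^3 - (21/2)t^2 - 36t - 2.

77/2

R'(t) = -3t^2 - 21t - 36 = 0 at t = -4, -3.
Since R''(t) = -6t - 21, we get R''(-4) = 3 > 0 ⇒ local minimum; R''(-3) = -3 < 0 ⇒ local maximum.
Thus R has its local maximum at t = -3, with value 77/2.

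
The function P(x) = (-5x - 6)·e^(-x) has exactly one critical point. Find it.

Differentiating with the product rule gives P'(x) = (5x + 1)·e^(-x). Since e^(-x) > 0, the only critical point is x = -1/5.
P''(-1/5) has the same sign as 5 > 0, so this is a local minimum.
P(-1/5) = (-5)·e^(1/5) ≈ -6.1070.

-1/5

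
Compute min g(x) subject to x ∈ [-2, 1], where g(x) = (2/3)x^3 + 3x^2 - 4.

The derivative is 2x^2 + 6x, whose only zero in [-2, 1] is x = 0.
Candidates: g(-2) = 8/3, g(0) = -4, g(1) = -1/3.
The minimum over the interval is -4, attained at x = 0.

-4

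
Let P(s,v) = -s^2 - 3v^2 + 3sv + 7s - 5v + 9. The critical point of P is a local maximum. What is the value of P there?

∂P/∂s = -2s + 3v + 7 = 0 and ∂P/∂v = 3s - 6v - 5 = 0, so (s, v) = (9, 11/3).
The Hessian has P_{ss} = -2, P_{vv} = -6, P_{sv} = 3, giving D = 3 > 0 with P_{ss} < 0, so the point is a local maximum.
P(9, 11/3) = 94/3.

94/3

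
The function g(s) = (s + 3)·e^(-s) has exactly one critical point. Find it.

By the product rule, g'(s) = (-s - 2)·e^(-s). Since e^(-s) > 0, the only critical point is s = -2.
g''(-2) has the same sign as -1 < 0, so this is a local maximum.
g(-2) = (1)·e^(2) ≈ 7.3891.

-2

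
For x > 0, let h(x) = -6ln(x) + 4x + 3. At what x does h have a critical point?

h'(x) = -6/x + 4 = 0 gives x = 3/2.
h''(x) = 6/x², which is positive for x > 0, so this is a local minimum.
h(3/2) = -6·ln(3/2) + 6 + 3 ≈ 6.5672.

3/2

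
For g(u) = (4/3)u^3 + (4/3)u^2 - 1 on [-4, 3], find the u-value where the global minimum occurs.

g'(u) = 4u^2 + (8/3)u, which vanishes at u = -2/3 and u = 0.
Compare values at every candidate in [-4, 3]: g(-4) = -65; g(-2/3) = -65/81; g(0) = -1; g(3) = 47.
So the minimum is g(-4) = -65.

-4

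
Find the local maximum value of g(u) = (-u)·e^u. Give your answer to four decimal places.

Differentiating with the product rule gives g'(u) = (-u - 1)·e^u. Since e^u > 0, the only critical point is u = -1.
g''(-1) has the same sign as -1 < 0, so this is a local maximum.
g(-1) = (1)·e^(-1) ≈ 0.3679.

0.3679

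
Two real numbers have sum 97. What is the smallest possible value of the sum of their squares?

9409/2

With a + b = 97, a^2 + b^2 = a^2 + (97 − a)^2.
The derivative 2a − 2(97 − a) = 4a − 194 vanishes at a = 97/2; second derivative 4 > 0, a minimum.
The minimum is 2·(97/2)^2 = 9409/2.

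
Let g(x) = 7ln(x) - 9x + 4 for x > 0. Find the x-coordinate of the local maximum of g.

g'(x) = 7/x − 9 = 0 gives x = 7/9.
g''(x) = -7/x², which is negative for x > 0, so this is a local maximum.
g(7/9) = 7·ln(7/9) - 7 + 4 ≈ -4.7592.

7/9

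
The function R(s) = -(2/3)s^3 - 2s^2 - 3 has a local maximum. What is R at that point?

Critical points: R'(s) = -2s^2 - 4s vanishes at s = -2, 0.
R''(s) = -4s - 4. R''(-2) = 4 > 0 ⇒ local minimum; R''(0) = -4 < 0 ⇒ local maximum.
Thus R has its local maximum at s = 0, with value -3.

-3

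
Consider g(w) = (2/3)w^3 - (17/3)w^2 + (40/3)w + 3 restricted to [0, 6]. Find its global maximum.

The derivative is 2w^2 - (34/3)w + 40/3, which vanishes at w = 5/3 and w = 4.
Candidates: g(0) = 3; g(5/3) = 1018/81; g(4) = 25/3; g(6) = 23.
So the maximum is g(6) = 23.

23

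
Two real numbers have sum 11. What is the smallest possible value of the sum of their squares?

121/2

With a + b = 11, a^2 + b^2 = a^2 + (11 − a)^2.
The derivative 2a − 2(11 − a) = 4a − 22 vanishes at a = 11/2; second derivative 4 > 0, a minimum.
The minimum is 2·(11/2)^2 = 121/2.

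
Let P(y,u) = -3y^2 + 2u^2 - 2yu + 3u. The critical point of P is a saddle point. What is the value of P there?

-27/28

∂P/∂y = -6y - 2u = 0 and ∂P/∂u = -2y + 4u + 3 = 0, so (y, u) = (3/14, -9/14).
The Hessian has P_{yy} = -6, P_{uu} = 4, P_{yu} = -2, giving D = -28 < 0, so the point is a saddle point.
P(3/14, -9/14) = -27/28.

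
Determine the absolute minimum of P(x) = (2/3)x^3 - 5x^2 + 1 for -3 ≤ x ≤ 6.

-62

Differentiating, P'(x) = 2x^2 - 10x; which vanishes at x = 0 and x = 5.
Evaluating at the critical points and endpoints: P(-3) = -62, P(0) = 1, P(5) = -122/3, P(6) = -35.
The minimum over the interval is -62, attained at x = -3.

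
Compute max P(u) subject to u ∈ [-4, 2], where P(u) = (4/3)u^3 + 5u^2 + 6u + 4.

140/3

The derivative is 4u^2 + 10u + 6, which vanishes at u = -3/2 and u = -1.
Evaluating at the critical points and endpoints: P(-4) = -76/3,  P(-3/2) = 7/4,  P(-1) = 5/3,  P(2) = 140/3.
So the maximum is P(2) = 140/3.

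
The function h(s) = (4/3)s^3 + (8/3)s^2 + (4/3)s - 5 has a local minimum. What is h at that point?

Critical points: h'(s) = 4s^2 + (16/3)s + 4/3 vanishes at s = -1, -1/3.
Second-derivative test with h''(s) = 8s + 16/3: h''(-1) = -8/3 < 0 ⇒ local maximum; h''(-1/3) = 8/3 > 0 ⇒ local minimum.
So the local minimum value is h(-1/3) = -421/81.

-421/81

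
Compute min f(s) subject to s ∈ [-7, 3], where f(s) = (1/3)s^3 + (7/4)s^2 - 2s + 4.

-127/12

Differentiating, f'(s) = s^2 + (7/2)s - 2; which vanishes at s = -4 and s = 1/2.
Compare values at every candidate in [-7, 3]: f(-7) = -127/12, f(-4) = 56/3, f(1/2) = 167/48, f(3) = 91/4.
So the minimum is f(-7) = -127/12.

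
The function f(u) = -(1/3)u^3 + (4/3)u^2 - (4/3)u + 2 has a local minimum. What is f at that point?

130/81

f'(u) = -u^2 + (8/3)u - 4/3. Setting f'(u) = 0 gives u ∈ {2/3, 2}.
f''(u) = -2u + 8/3. f''(2/3) = 4/3 > 0 ⇒ local minimum; f''(2) = -4/3 < 0 ⇒ local maximum.
So the local minimum value is f(2/3) = 130/81.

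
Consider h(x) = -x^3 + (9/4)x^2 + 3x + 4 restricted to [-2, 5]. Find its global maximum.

h'(x) = -3x^2 + (9/2)x + 3, which vanishes at x = -1/2 and x = 2.
Evaluating at the critical points and endpoints: h(-2) = 15,  h(-1/2) = 51/16,  h(2) = 11,  h(5) = -199/4.
The maximum over the interval is 15, attained at x = -2.

15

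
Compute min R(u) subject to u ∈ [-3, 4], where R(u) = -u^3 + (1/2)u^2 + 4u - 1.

-41

Differentiating, R'(u) = -3u^2 + u + 4; which vanishes at u = -1 and u = 4/3.
Candidates: R(-3) = 37/2, R(-1) = -7/2, R(4/3) = 77/27, R(4) = -41.
The minimum over the interval is -41, attained at u = 4.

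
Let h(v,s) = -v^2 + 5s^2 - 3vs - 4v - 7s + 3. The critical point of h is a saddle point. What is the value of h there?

∂h/∂v = -2v - 3s - 4 = 0 and ∂h/∂s = -3v + 10s - 7 = 0, so (v, s) = (-61/29, 2/29).
The Hessian has h_{vv} = -2, h_{ss} = 10, h_{vs} = -3, giving D = -29 < 0, so the point is a saddle point.
h(-61/29, 2/29) = 202/29.

202/29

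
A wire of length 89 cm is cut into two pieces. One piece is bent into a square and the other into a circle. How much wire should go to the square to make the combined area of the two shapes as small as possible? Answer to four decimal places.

Let x be the length used for the square. Square side x/4; circle radius (89−x)/(2π).
A(x) = (x/4)² + π·((89−x)/(2π))² = x²/16 + (89−x)²/(4π) for 0 ≤ x ≤ 89. A'(x) = x/8 − (89−x)/(2π) = 0 gives x = 4·89/(π+4) ≈ 49.8488.
A'' = 1/8 + 1/(2π) > 0, so this gives the minimum combined area; x ≈ 49.8488 cm to the square.

49.8488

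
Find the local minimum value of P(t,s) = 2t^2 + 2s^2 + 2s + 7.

∂P/∂t = 4t = 0 and ∂P/∂s = 4s + 2 = 0, so (t, s) = (0, -1/2).
The Hessian has P_{tt} = 4, P_{ss} = 4, P_{ts} = 0, giving D = 16 > 0 with P_{tt} > 0, so the point is a local minimum.
P(0, -1/2) = 13/2.

13/2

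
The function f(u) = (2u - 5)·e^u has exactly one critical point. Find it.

3/2

By the product rule, f'(u) = (2u - 3)·e^u. Since e^u > 0, the only critical point is u = 3/2.
f''(3/2) has the same sign as 2 > 0, so this is a local minimum.
f(3/2) = (-2)·e^(3/2) ≈ -8.9634.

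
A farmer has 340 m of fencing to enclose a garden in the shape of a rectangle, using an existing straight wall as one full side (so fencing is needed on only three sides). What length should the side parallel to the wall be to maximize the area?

Let the sides perpendicular to the wall have length x and the parallel side y, so 2x + y = 340 and the area is A = xy = x(340 − 2x).
A'(x) = 340 − 4x = 0 gives x = 85, and A''(x) = −4 < 0 confirms a maximum.
Then y = 340 − 2·85 = 170 and A = 14450.

170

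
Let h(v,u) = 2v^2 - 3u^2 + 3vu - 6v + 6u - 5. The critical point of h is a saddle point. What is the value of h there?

∂h/∂v = 4v + 3u - 6 = 0 and ∂h/∂u = 3v - 6u + 6 = 0, so (v, u) = (6/11, 14/11).
The Hessian has h_{vv} = 4, h_{uu} = -6, h_{vu} = 3, giving D = -33 < 0, so the point is a saddle point.
h(6/11, 14/11) = -31/11.

-31/11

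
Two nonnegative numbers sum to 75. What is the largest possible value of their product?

With x + y = 75, the product is P(x) = x(75 − x).
P'(x) = 75 − 2x = 0 gives x = 75/2; P'' = −2 < 0, so this is the maximum.
P = 75/2·75/2 = 5625/4.

5625/4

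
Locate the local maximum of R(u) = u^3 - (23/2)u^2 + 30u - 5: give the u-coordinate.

Critical points: R'(u) = 3u^2 - 23u + 30 vanishes at u = 5/3, 6.
Since R''(u) = 6u - 23, we get R''(5/3) = -13 < 0 ⇒ local maximum; R''(6) = 13 > 0 ⇒ local minimum.
So the local maximum value is R(5/3) = 955/54.

5/3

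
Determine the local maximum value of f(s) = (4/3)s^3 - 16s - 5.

f'(s) = 4s^2 - 16. Setting f'(s) = 0 gives s ∈ {-2, 2}.
Second-derivative test with f''(s) = 8s: f''(-2) = -16 < 0 ⇒ local maximum; f''(2) = 16 > 0 ⇒ local minimum.
Thus f has its local maximum at s = -2, with value 49/3.

49/3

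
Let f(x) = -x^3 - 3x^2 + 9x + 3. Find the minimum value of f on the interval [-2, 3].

-24

Differentiating, f'(x) = -3x^2 - 6x + 9; whose only zero in [-2, 3] is x = 1.
Compare values at every candidate in [-2, 3]: f(-2) = -19, f(1) = 8, f(3) = -24.
Hence the absolute minimum is -24 at x = 3.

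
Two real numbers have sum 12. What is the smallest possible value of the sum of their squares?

72

With a + b = 12, a^2 + b^2 = a^2 + (12 − a)^2.
The derivative 2a − 2(12 − a) = 4a − 24 vanishes at a = 6; second derivative 4 > 0, a minimum.
The minimum is 2·(6)^2 = 72.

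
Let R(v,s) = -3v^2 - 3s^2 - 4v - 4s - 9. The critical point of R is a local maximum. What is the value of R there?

∂R/∂v = -6v - 4 = 0 and ∂R/∂s = -6s - 4 = 0, so (v, s) = (-2/3, -2/3).
The Hessian has R_{vv} = -6, R_{ss} = -6, R_{vs} = 0, giving D = 36 > 0 with R_{vv} < 0, so the point is a local maximum.
R(-2/3, -2/3) = -19/3.

-19/3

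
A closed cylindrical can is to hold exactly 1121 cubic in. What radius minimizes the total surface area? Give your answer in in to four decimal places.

With radius r and height h, πr²h = 1121 so h = 1121/(πr²), and S(r) = 2πr² + 2πrh = 2πr² + 2·1121/r.
S'(r) = 4πr − 2·1121/r² = 0 ⇒ r³ = 1121/(2π), so r ≈ 5.6296 and h = 2r ≈ 11.2591.
S''(r) = 4π + 4·1121/r³ > 0, so this is the minimum; S ≈ 597.3813.

5.6296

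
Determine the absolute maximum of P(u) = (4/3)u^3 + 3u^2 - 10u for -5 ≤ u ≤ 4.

P'(u) = 4u^2 + 6u - 10, which vanishes at u = -5/2 and u = 1.
Compare values at every candidate in [-5, 4]: P(-5) = -125/3,  P(-5/2) = 275/12,  P(1) = -17/3,  P(4) = 280/3.
So the maximum is P(4) = 280/3.

280/3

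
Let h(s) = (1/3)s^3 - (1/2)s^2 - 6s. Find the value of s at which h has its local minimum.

Critical points: h'(s) = s^2 - s - 6 vanishes at s = -2, 3.
h''(s) = 2s - 1. h''(-2) = -5 < 0 ⇒ local maximum; h''(3) = 5 > 0 ⇒ local minimum.
So the local minimum value is h(3) = -27/2.

3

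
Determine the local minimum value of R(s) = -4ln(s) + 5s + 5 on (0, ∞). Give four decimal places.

R'(s) = -4/s + 5 = 0 gives s = 4/5.
R''(s) = 4/s², which is positive for s > 0, so this is a local minimum.
R(4/5) = -4·ln(4/5) + 4 + 5 ≈ 9.8926.

9.8926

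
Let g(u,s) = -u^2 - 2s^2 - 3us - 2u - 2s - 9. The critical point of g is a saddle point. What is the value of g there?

-9

∂g/∂u = -2u - 3s - 2 = 0 and ∂g/∂s = -3u - 4s - 2 = 0, so (u, s) = (2, -2).
The Hessian has g_{uu} = -2, g_{ss} = -4, g_{us} = -3, giving D = -1 < 0, so the point is a saddle point.
g(2, -2) = -9.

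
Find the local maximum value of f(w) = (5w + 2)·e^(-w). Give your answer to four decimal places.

2.7441

Differentiating with the product rule gives f'(w) = (-5w + 3)·e^(-w). Since e^(-w) > 0, the only critical point is w = 3/5.
f''(3/5) has the same sign as -5 < 0, so this is a local maximum.
f(3/5) = (5)·e^(-3/5) ≈ 2.7441.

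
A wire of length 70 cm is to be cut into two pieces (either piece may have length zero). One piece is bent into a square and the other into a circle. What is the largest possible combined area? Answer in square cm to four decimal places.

Let x be the length used for the square. Square side x/4; circle radius (70−x)/(2π).
A(x) = (x/4)² + π·((70−x)/(2π))² = x²/16 + (70−x)²/(4π) for 0 ≤ x ≤ 70. A'(x) = x/8 − (70−x)/(2π) = 0 gives x = 4·70/(π+4) ≈ 39.2069.
A'' > 0, so the interior critical point is a minimum; the maximum is at an endpoint. A(0) = 389.9296 and A(70) = 306.2500, so the largest area is 389.9296.

389.9296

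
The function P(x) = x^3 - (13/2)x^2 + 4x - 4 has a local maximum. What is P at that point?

Critical points: P'(x) = 3x^2 - 13x + 4 vanishes at x = 1/3, 4.
Since P''(x) = 6x - 13, we get P''(1/3) = -11 < 0 ⇒ local maximum; P''(4) = 11 > 0 ⇒ local minimum.
The local maximum is P(1/3) = -181/54.

-181/54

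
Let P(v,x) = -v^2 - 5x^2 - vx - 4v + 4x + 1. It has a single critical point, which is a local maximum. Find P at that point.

∂P/∂v = -2v - x - 4 = 0 and ∂P/∂x = -v - 10x + 4 = 0, so (v, x) = (-44/19, 12/19).
The Hessian has P_{vv} = -2, P_{xx} = -10, P_{vx} = -1, giving D = 19 > 0 with P_{vv} < 0, so the point is a local maximum.
P(-44/19, 12/19) = 131/19.

131/19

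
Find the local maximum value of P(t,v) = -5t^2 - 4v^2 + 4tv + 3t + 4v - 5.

-39/16

∂P/∂t = -10t + 4v + 3 = 0 and ∂P/∂v = 4t - 8v + 4 = 0, so (t, v) = (5/8, 13/16).
The Hessian has P_{tt} = -10, P_{vv} = -8, P_{tv} = 4, giving D = 64 > 0 with P_{tt} < 0, so the point is a local maximum.
P(5/8, 13/16) = -39/16.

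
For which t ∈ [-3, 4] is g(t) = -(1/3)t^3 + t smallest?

4

Differentiating, g'(t) = -t^2 + 1; which vanishes at t = -1 and t = 1.
Candidates: g(-3) = 6, g(-1) = -2/3, g(1) = 2/3, g(4) = -52/3.
The minimum over the interval is -52/3, attained at t = 4.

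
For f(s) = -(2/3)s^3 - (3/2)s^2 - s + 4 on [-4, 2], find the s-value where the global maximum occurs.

The derivative is -2s^2 - 3s - 1, which vanishes at s = -1 and s = -1/2.
Candidates: f(-4) = 80/3; f(-1) = 25/6; f(-1/2) = 101/24; f(2) = -28/3.
The maximum over the interval is 80/3, attained at s = -4.

-4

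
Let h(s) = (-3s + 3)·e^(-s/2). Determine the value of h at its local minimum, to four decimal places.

By the product rule, h'(s) = ((3/2)s - 9/2)·e^(-s/2). Since e^(-s/2) > 0, the only critical point is s = 3.
h''(3) has the same sign as 3/2 > 0, so this is a local minimum.
h(3) = (-6)·e^(-3/2) ≈ -1.3388.

-1.3388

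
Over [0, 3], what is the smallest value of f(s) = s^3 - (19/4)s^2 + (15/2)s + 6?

f'(s) = 3s^2 - (19/2)s + 15/2, which vanishes at s = 3/2 and s = 5/3.
Candidates: f(0) = 6; f(3/2) = 159/16; f(5/3) = 1073/108; f(3) = 51/4.
The minimum over the interval is 6, attained at s = 0.

6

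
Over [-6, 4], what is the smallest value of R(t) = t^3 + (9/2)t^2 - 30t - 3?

The derivative is 3t^2 + 9t - 30, which vanishes at t = -5 and t = 2.
Compare values at every candidate in [-6, 4]: R(-6) = 123,  R(-5) = 269/2,  R(2) = -37,  R(4) = 13.
The minimum over the interval is -37, attained at t = 2.

-37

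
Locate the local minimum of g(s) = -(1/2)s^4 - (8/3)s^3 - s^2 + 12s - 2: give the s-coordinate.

-2

Critical points: g'(s) = -2s^3 - 8s^2 - 2s + 12 vanishes at s = -3, -2, 1.
Since g''(s) = -6s^2 - 16s - 2, we get g''(-3) = -8 < 0 ⇒ local maximum; g''(-2) = 6 > 0 ⇒ local minimum; g''(1) = -24 < 0 ⇒ local maximum.
So the local minimum value is g(-2) = -50/3.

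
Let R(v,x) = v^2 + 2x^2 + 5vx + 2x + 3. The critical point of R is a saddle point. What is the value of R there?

55/17

∂R/∂v = 2v + 5x = 0 and ∂R/∂x = 5v + 4x + 2 = 0, so (v, x) = (-10/17, 4/17).
The Hessian has R_{vv} = 2, R_{xx} = 4, R_{vx} = 5, giving D = -17 < 0, so the point is a saddle point.
R(-10/17, 4/17) = 55/17.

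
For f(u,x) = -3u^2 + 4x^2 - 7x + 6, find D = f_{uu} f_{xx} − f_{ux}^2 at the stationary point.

-48

∂f/∂u = -6u = 0 and ∂f/∂x = 8x - 7 = 0, so (u, x) = (0, 7/8).
The Hessian has f_{uu} = -6, f_{xx} = 8, f_{ux} = 0, giving D = -48 < 0, so the point is a saddle point.
D = (-6)·(8) − (0)^2 = -48.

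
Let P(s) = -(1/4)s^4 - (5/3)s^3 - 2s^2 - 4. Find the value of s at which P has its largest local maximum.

Critical points: P'(s) = -s^3 - 5s^2 - 4s vanishes at s = -4, -1, 0.
Since P''(s) = -3s^2 - 10s - 4, we get P''(-4) = -12 < 0 ⇒ local maximum; P''(-1) = 3 > 0 ⇒ local minimum; P''(0) = -4 < 0 ⇒ local maximum.
So the largest local maximum value is P(-4) = 20/3.

-4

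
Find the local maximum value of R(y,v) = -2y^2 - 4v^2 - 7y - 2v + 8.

115/8

∂R/∂y = -4y - 7 = 0 and ∂R/∂v = -8v - 2 = 0, so (y, v) = (-7/4, -1/4).
The Hessian has R_{yy} = -4, R_{vv} = -8, R_{yv} = 0, giving D = 32 > 0 with R_{yy} < 0, so the point is a local maximum.
R(-7/4, -1/4) = 115/8.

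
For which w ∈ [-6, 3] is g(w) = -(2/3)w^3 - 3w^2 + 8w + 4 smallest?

-4

The derivative is -2w^2 - 6w + 8, which vanishes at w = -4 and w = 1.
Evaluating at the critical points and endpoints: g(-6) = -8, g(-4) = -100/3, g(1) = 25/3, g(3) = -17.
Hence the absolute minimum is -100/3 at w = -4.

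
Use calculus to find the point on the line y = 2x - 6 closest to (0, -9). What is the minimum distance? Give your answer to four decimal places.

Minimize D(x)^2 = (x + 0)^2 + (2x + 3)^2.
d/dx[D^2] = 2(x + 0) + 2·2·(2x + 3) = 0 ⇒ x = -6/5.
Then y = -42/5 and the distance is √(9/5) ≈ 1.3416.

1.3416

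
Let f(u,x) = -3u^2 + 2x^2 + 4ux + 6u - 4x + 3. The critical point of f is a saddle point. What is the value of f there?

∂f/∂u = -6u + 4x + 6 = 0 and ∂f/∂x = 4u + 4x - 4 = 0, so (u, x) = (1, 0).
The Hessian has f_{uu} = -6, f_{xx} = 4, f_{ux} = 4, giving D = -40 < 0, so the point is a saddle point.
f(1, 0) = 6.

6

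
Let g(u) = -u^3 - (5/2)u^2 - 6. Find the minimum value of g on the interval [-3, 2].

-24

Differentiating, g'(u) = -3u^2 - 5u; which vanishes at u = -5/3 and u = 0.
Evaluating at the critical points and endpoints: g(-3) = -3/2, g(-5/3) = -449/54, g(0) = -6, g(2) = -24.
So the minimum is g(2) = -24.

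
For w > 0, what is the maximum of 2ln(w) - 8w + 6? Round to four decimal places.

h'(w) = 2/w − 8 = 0 gives w = 1/4.
h''(w) = -2/w², which is negative for w > 0, so this is a local maximum.
h(1/4) = 2·ln(1/4) - 2 + 6 ≈ 1.2274.

1.2274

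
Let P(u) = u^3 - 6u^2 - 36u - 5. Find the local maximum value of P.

P'(u) = 3u^2 - 12u - 36 = 0 at u = -2, 6.
P''(u) = 6u - 12. P''(-2) = -24 < 0 ⇒ local maximum; P''(6) = 24 > 0 ⇒ local minimum.
So the local maximum value is P(-2) = 35.

35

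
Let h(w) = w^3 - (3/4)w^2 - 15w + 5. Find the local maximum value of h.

24

h'(w) = 3w^2 - (3/2)w - 15 = 0 at w = -2, 5/2.
Since h''(w) = 6w - 3/2, we get h''(-2) = -27/2 < 0 ⇒ local maximum; h''(5/2) = 27/2 > 0 ⇒ local minimum.
So the local maximum value is h(-2) = 24.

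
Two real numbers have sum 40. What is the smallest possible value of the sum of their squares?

800

With a + b = 40, a^2 + b^2 = a^2 + (40 − a)^2.
The derivative 2a − 2(40 − a) = 4a − 80 vanishes at a = 20; second derivative 4 > 0, a minimum.
The minimum is 2·(20)^2 = 800.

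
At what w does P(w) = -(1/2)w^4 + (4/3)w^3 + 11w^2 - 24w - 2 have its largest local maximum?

P'(w) = -2w^3 + 4w^2 + 22w - 24. Setting P'(w) = 0 gives w ∈ {-3, 1, 4}.
P''(w) = -6w^2 + 8w + 22. P''(-3) = -56 < 0 ⇒ local maximum; P''(1) = 24 > 0 ⇒ local minimum; P''(4) = -42 < 0 ⇒ local maximum.
The largest local maximum is P(-3) = 185/2.

-3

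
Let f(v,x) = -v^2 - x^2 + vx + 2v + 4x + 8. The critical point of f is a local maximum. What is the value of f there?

∂f/∂v = -2v + x + 2 = 0 and ∂f/∂x = v - 2x + 4 = 0, so (v, x) = (8/3, 10/3).
The Hessian has f_{vv} = -2, f_{xx} = -2, f_{vx} = 1, giving D = 3 > 0 with f_{vv} < 0, so the point is a local maximum.
f(8/3, 10/3) = 52/3.

52/3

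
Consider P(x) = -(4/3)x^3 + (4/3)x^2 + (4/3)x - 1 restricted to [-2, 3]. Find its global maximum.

The derivative is -4x^2 + (8/3)x + 4/3, which vanishes at x = -1/3 and x = 1.
Evaluating at the critical points and endpoints: P(-2) = 37/3; P(-1/3) = -101/81; P(1) = 1/3; P(3) = -21.
The maximum over the interval is 37/3, attained at x = -2.

37/3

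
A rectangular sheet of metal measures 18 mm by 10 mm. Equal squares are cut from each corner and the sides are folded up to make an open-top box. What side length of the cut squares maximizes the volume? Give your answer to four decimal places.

With cut size x, the volume is V(x) = x(18 − 2x)(10 − 2x) for 0 < x < 5.
V'(x) = 12x^2 − 112x + 180. Setting V'(x) = 0 gives x ≈ 2.0633 (the root in (0, 5)).
V''(x) = 24x − 112 is negative there, so this is the maximum; V ≈ 168.1260.

2.0633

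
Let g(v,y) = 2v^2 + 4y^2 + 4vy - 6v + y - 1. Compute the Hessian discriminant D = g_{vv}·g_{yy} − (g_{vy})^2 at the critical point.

16

∂g/∂v = 4v + 4y - 6 = 0 and ∂g/∂y = 4v + 8y + 1 = 0, so (v, y) = (13/4, -7/4).
The Hessian has g_{vv} = 4, g_{yy} = 8, g_{vy} = 4, giving D = 16 > 0 with g_{vv} > 0, so the point is a local minimum.
D = (4)·(8) − (4)^2 = 16.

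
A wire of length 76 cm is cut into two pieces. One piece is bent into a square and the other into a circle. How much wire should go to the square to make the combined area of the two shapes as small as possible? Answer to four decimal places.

Let x be the length used for the square. Square side x/4; circle radius (76−x)/(2π).
A(x) = (x/4)² + π·((76−x)/(2π))² = x²/16 + (76−x)²/(4π) for 0 ≤ x ≤ 76. A'(x) = x/8 − (76−x)/(2π) = 0 gives x = 4·76/(π+4) ≈ 42.5675.
A'' = 1/8 + 1/(2π) > 0, so this gives the minimum combined area; x ≈ 42.5675 cm to the square.

42.5675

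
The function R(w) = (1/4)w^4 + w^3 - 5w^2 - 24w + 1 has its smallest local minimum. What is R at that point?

Critical points: R'(w) = w^3 + 3w^2 - 10w - 24 vanishes at w = -4, -2, 3.
Second-derivative test with R''(w) = 3w^2 + 6w - 10: R''(-4) = 14 > 0 ⇒ local minimum; R''(-2) = -10 < 0 ⇒ local maximum; R''(3) = 35 > 0 ⇒ local minimum.
The smallest local minimum is R(3) = -275/4.

-275/4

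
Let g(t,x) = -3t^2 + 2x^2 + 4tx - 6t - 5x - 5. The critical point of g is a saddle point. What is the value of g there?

∂g/∂t = -6t + 4x - 6 = 0 and ∂g/∂x = 4t + 4x - 5 = 0, so (t, x) = (-1/10, 27/20).
The Hessian has g_{tt} = -6, g_{xx} = 4, g_{tx} = 4, giving D = -40 < 0, so the point is a saddle point.
g(-1/10, 27/20) = -323/40.

-323/40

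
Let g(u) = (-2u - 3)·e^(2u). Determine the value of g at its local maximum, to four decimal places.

0.0183

Differentiating with the product rule gives g'(u) = (-4u - 8)·e^(2u). Since e^(2u) > 0, the only critical point is u = -2.
g''(-2) has the same sign as -4 < 0, so this is a local maximum.
g(-2) = (1)·e^(-4) ≈ 0.0183.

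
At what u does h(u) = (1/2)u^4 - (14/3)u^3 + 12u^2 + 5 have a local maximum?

3

h'(u) = 2u^3 - 14u^2 + 24u = 0 at u = 0, 3, 4.
Since h''(u) = 6u^2 - 28u + 24, we get h''(0) = 24 > 0 ⇒ local minimum; h''(3) = -6 < 0 ⇒ local maximum; h''(4) = 8 > 0 ⇒ local minimum.
The local maximum is h(3) = 55/2.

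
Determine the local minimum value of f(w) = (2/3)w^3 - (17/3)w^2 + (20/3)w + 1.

-24

f'(w) = 2w^2 - (34/3)w + 20/3 = 0 at w = 2/3, 5.
f''(w) = 4w - 34/3. f''(2/3) = -26/3 < 0 ⇒ local maximum; f''(5) = 26/3 > 0 ⇒ local minimum.
Thus f has its local minimum at w = 5, with value -24.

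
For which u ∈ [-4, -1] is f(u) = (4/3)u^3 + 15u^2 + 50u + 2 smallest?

-5/2

Differentiating, f'(u) = 4u^2 + 30u + 50; whose only zero in [-4, -1] is u = -5/2.
Evaluating at the critical points and endpoints: f(-4) = -130/3; f(-5/2) = -601/12; f(-1) = -103/3.
The minimum over the interval is -601/12, attained at u = -5/2.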